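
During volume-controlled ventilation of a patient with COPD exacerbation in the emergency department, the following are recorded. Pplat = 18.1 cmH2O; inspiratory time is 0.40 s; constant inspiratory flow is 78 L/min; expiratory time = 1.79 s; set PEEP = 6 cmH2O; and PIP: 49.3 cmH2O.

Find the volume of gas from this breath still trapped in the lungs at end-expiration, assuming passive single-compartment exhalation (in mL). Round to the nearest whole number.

Flow: 78 L/min ÷ 60 = 1.3 L/s.
Vt = flow × Ti = 1.3 L/s × 0.40 s × 1000 mL/L = 520.0 mL.
R = (PIP − Pplat)/V̇ = (49.3 − 18.1) / 1.3 = 31.2/1.3 = 24.0 cmH2O·s/L.
C = Vt/(Pplat − PEEP) = 520.0 / (18.1 − 6) = 520.0/12.1 = 42.975 mL/cmH2O.
τ = R × C = 24.0 × 0.04298 L/cmH2O = 1.032 s.
Fraction remaining = e^(−Te/τ) = e^(−1.79/1.032) = 0.1765.
Trapped volume = 520.0 × 0.1765 = 91.78 mL.

92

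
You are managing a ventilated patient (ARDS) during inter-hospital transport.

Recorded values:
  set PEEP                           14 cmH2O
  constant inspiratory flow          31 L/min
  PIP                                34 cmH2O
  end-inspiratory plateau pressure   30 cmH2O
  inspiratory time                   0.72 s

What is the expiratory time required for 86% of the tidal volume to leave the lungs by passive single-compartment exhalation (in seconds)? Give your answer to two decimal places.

0.35

Flow: 31 L/min ÷ 60 = 0.5167 L/s.
Vt = flow × Ti = 0.5167 L/s × 0.72 s × 1000 mL/L = 372.02 mL.
R = (PIP − Pplat)/V̇ = (34 − 30) / 0.5167 = 4.0/0.5167 = 7.741 cmH2O·s/L.
C = Vt/(Pplat − PEEP) = 372.02 / (30 − 14) = 372.02/16.0 = 23.251 mL/cmH2O.
τ = R × C = 7.741 × 0.02325 L/cmH2O = 0.18 s.
t = −τ·ln(1 − 0.86) = −0.18·ln(0.14) = 0.3539 s.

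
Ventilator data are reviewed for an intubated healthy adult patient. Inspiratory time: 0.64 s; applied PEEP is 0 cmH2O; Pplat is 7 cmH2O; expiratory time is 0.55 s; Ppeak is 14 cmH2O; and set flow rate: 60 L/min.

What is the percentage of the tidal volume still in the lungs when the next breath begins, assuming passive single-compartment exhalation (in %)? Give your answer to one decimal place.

42.3

Flow: 60 L/min ÷ 60 = 1 L/s.
Vt = flow × Ti = 1 L/s × 0.64 s × 1000 mL/L = 640.0 mL.
R = (PIP − Pplat)/V̇ = (14 − 7) / 1 = 7.0/1 = 7.0 cmH2O·s/L.
C = Vt/(Pplat − PEEP) = 640.0 / (7 − 0) = 640.0/7.0 = 91.429 mL/cmH2O.
τ = R × C = 7.0 × 0.09143 L/cmH2O = 0.64 s.
Fraction remaining at end-expiration = e^(−Te/τ) = e^(−0.55/0.64) = 0.4234 → 42.34%.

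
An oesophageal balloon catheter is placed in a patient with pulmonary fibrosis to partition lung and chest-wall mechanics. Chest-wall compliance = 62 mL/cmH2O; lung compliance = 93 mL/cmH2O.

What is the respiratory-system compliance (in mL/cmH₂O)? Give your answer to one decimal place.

Lung and chest wall are elastances in series: 1/Crs = 1/CL + 1/Ccw.
1/Crs = 1/93 + 1/62 = 0.02688.
Crs = 37.202 mL/cmH2O.

37.2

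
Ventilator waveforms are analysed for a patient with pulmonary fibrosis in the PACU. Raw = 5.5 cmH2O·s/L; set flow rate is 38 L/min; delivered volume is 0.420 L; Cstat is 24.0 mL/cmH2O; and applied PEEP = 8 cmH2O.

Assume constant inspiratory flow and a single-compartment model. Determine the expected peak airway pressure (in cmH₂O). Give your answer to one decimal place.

29.0

Flow: 38 L/min ÷ 60 = 0.6333 L/s.
Equation of motion (constant flow): PIP = Vt/C + R·V̇ + PEEP.
PIP = 420/24.0 + 5.5×0.6333 + 8 = 17.5 + 3.483 + 8 = 28.983 cmH2O.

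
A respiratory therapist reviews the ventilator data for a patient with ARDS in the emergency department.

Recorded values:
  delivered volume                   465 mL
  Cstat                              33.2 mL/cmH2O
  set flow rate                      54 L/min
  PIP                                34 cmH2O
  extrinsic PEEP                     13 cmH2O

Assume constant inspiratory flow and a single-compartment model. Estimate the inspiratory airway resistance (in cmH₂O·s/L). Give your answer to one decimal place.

Flow: 54 L/min ÷ 60 = 0.9 L/s.
Equation of motion (constant flow): PIP = Vt/C + R·V̇ + PEEP.
R·V̇ = PIP − Vt/C − PEEP = 34 − 465/33.2 − 13 = 34 − 14.006 − 13 = 6.994 cmH2O.
R = 6.994 / 0.9 = 7.771 cmH2O·s/L.

7.8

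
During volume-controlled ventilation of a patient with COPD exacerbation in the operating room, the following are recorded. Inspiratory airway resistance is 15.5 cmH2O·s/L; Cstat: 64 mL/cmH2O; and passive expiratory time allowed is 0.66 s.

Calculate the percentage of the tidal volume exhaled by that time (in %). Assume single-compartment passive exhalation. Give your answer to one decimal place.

48.6

τ = R × C = 15.5 × 64 mL/cmH2O = 15.5 × 0.064 L/cmH2O = 0.992 s.
Passive exhalation: V(t)/V₀ = e^(−t/τ) = e^(−0.66/0.992) = 0.5141.
Fraction exhaled = 1 − 0.5141 = 0.4859 → 48.59%.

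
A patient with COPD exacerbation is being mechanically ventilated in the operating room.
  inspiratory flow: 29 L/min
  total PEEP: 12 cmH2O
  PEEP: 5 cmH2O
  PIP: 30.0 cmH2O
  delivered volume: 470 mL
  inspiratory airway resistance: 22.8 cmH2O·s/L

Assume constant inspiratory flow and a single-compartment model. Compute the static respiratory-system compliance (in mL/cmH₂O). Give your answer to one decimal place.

67.3

Flow: 29 L/min ÷ 60 = 0.4833 L/s.
Total PEEP = 12 cmH2O (set 5 + intrinsic 7); this is the baseline alveolar pressure.
Equation of motion (constant flow): PIP = Vt/C + R·V̇ + PEEP.
Vt/C = PIP − R·V̇ − PEEP = 30.0 − 22.8×0.4833 − 12 = 30.0 − 11.019 − 12 = 6.981 cmH2O.
C = Vt / 6.981 = 470 / 6.981 = 67.326 mL/cmH2O.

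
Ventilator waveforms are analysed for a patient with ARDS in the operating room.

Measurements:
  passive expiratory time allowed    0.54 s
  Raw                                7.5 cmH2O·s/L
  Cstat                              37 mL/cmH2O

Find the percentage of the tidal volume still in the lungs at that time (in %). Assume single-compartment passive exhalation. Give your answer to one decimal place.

τ = R × C = 7.5 × 37 mL/cmH2O = 7.5 × 0.037 L/cmH2O = 0.2775 s.
Passive exhalation: V(t)/V₀ = e^(−t/τ) = e^(−0.54/0.2775) = 0.1429.
Fraction remaining = 0.1429 → 14.29%.

14.3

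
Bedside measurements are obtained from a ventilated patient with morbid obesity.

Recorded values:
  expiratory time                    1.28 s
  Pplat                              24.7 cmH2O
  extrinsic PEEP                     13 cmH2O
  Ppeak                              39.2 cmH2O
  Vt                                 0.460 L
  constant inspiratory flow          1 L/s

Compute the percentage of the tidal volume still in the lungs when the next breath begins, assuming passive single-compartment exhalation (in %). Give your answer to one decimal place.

10.6

R = (PIP − Pplat)/V̇ = (39.2 − 24.7) / 1 = 14.5/1 = 14.5 cmH2O·s/L.
C = Vt/(Pplat − PEEP) = 460.0 / (24.7 − 13) = 460.0/11.7 = 39.316 mL/cmH2O.
τ = R × C = 14.5 × 0.03932 L/cmH2O = 0.5701 s.
Fraction remaining at end-expiration = e^(−Te/τ) = e^(−1.28/0.5701) = 0.1059 → 10.59%.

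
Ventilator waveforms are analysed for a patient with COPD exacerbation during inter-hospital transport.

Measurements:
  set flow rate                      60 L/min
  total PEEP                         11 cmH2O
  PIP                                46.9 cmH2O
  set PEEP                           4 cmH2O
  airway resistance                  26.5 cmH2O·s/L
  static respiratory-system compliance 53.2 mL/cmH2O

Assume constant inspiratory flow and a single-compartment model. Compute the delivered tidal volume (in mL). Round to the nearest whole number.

Flow: 60 L/min ÷ 60 = 1 L/s.
Total PEEP = 11 cmH2O (set 4 + intrinsic 7); this is the baseline alveolar pressure.
Equation of motion (constant flow): PIP = Vt/C + R·V̇ + PEEP.
Vt/C = PIP − R·V̇ − PEEP = 46.9 − 26.5 − 11 = 9.4 cmH2O.
Vt = C × 9.4 = 53.2 × 9.4 = 500.08 mL.

500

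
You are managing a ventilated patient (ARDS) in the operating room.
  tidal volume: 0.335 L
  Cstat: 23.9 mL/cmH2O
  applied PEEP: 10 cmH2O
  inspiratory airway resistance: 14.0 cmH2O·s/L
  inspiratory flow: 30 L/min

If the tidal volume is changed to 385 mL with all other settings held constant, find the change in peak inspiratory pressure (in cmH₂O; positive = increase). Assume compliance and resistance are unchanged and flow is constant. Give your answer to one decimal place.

PIP = Vt/C + R·V̇ + PEEP (constant-flow equation of motion).
Only the elastic term changes: ΔPIP = ΔVt / C = (385 − 335) / 23.9 = 2.092 cmH2O.

2.1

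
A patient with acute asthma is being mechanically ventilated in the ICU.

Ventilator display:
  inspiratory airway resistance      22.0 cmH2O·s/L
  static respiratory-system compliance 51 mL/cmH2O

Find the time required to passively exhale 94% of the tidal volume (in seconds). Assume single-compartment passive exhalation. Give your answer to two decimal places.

τ = R × C = 22.0 × 51 mL/cmH2O = 22.0 × 0.051 L/cmH2O = 1.122 s.
Exhaled fraction f = 1 − e^(−t/τ) → t = −τ·ln(1 − f) = −1.122·ln(0.06) = 3.157 s.

3.16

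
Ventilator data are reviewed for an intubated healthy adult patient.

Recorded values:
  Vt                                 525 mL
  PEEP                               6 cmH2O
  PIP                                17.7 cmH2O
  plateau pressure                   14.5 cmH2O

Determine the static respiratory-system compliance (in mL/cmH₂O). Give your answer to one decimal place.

61.8

Cstat = Vt / (Pplat − PEEP) = 525 / (14.5 − 6) = 525 / 8.5 = 61.765 mL/cmH2O.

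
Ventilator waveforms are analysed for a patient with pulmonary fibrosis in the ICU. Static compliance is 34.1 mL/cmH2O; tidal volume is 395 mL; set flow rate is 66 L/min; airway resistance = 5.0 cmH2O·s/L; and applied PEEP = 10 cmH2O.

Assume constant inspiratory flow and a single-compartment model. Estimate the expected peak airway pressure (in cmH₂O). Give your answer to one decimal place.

Flow: 66 L/min ÷ 60 = 1.1 L/s.
Equation of motion (constant flow): PIP = Vt/C + R·V̇ + PEEP.
PIP = 395/34.1 + 5.0×1.1 + 10 = 11.584 + 5.5 + 10 = 27.084 cmH2O.

27.1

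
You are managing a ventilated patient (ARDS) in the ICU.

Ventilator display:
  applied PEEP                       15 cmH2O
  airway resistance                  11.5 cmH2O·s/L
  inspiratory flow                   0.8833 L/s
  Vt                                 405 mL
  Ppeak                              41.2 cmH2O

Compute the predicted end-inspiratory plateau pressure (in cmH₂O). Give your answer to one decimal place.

31.0

Pplat = PIP − Raw × flow = 41.2 − 11.5 × 0.8833 = 41.2 − 10.158 = 31.042 cmH2O.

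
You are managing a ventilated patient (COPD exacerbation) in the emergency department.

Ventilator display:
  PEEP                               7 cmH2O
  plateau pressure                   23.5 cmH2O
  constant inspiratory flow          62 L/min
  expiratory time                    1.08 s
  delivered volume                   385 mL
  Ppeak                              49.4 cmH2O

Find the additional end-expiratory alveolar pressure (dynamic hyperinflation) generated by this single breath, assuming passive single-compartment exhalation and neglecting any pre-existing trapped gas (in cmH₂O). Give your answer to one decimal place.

2.6

Flow: 62 L/min ÷ 60 = 1.0333 L/s.
R = (PIP − Pplat)/V̇ = (49.4 − 23.5) / 1.0333 = 25.9/1.0333 = 25.065 cmH2O·s/L.
C = Vt/(Pplat − PEEP) = 385.0 / (23.5 − 7) = 385.0/16.5 = 23.333 mL/cmH2O.
τ = R × C = 25.065 × 0.02333 L/cmH2O = 0.5848 s.
Fraction remaining = e^(−Te/τ) = e^(−1.08/0.5848) = 0.1577; trapped volume = 385.0 × 0.1577 = 60.715 mL.
Additional alveolar pressure from trapping ≈ V_trapped / C = 60.715 / 23.333 = 2.602 cmH2O.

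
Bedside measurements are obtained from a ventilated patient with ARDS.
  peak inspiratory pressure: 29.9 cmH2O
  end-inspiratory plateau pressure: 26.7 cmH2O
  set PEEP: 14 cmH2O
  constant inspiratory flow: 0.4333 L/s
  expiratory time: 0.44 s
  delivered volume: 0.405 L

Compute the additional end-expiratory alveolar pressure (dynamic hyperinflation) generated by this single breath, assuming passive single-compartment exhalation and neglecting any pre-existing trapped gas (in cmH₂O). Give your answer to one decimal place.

R = (PIP − Pplat)/V̇ = (29.9 − 26.7) / 0.4333 = 3.2/0.4333 = 7.385 cmH2O·s/L.
C = Vt/(Pplat − PEEP) = 405.0 / (26.7 − 14) = 405.0/12.7 = 31.89 mL/cmH2O.
τ = R × C = 7.385 × 0.03189 L/cmH2O = 0.2355 s.
Fraction remaining = e^(−Te/τ) = e^(−0.44/0.2355) = 0.1544; trapped volume = 405.0 × 0.1544 = 62.532 mL.
Additional alveolar pressure from trapping ≈ V_trapped / C = 62.532 / 31.89 = 1.961 cmH2O.

2.0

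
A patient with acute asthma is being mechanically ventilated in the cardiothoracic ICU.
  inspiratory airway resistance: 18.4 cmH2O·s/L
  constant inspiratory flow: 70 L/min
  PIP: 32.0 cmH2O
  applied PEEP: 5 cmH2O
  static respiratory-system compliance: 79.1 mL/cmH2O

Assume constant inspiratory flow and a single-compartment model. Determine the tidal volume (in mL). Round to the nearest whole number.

Flow: 70 L/min ÷ 60 = 1.1667 L/s.
Equation of motion (constant flow): PIP = Vt/C + R·V̇ + PEEP.
Vt/C = PIP − R·V̇ − PEEP = 32.0 − 21.467 − 5 = 5.533 cmH2O.
Vt = C × 5.533 = 79.1 × 5.533 = 437.66 mL.

438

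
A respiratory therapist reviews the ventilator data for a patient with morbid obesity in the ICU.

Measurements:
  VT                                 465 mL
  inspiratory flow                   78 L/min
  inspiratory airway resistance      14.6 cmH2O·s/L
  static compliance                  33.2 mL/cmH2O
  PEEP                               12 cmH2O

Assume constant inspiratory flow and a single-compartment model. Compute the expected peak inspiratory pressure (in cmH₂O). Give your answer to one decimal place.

45.0

Flow: 78 L/min ÷ 60 = 1.3 L/s.
Equation of motion (constant flow): PIP = Vt/C + R·V̇ + PEEP.
PIP = 465/33.2 + 14.6×1.3 + 12 = 14.006 + 18.98 + 12 = 44.986 cmH2O.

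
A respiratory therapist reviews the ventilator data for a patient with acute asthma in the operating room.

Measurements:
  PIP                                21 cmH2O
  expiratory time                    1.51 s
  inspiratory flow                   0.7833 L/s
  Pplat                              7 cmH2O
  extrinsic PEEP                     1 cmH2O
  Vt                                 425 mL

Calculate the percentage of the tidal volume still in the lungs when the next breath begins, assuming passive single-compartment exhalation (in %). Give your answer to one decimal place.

30.3

R = (PIP − Pplat)/V̇ = (21 − 7) / 0.7833 = 14.0/0.7833 = 17.873 cmH2O·s/L.
C = Vt/(Pplat − PEEP) = 425.0 / (7 − 1) = 425.0/6.0 = 70.833 mL/cmH2O.
τ = R × C = 17.873 × 0.07083 L/cmH2O = 1.266 s.
Fraction remaining at end-expiration = e^(−Te/τ) = e^(−1.51/1.266) = 0.3034 → 30.34%.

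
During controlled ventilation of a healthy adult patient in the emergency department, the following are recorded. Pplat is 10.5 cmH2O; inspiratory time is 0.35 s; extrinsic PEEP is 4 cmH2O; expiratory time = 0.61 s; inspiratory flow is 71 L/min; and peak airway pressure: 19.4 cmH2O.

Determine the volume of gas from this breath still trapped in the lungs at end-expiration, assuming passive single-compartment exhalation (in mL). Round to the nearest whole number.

116

Flow: 71 L/min ÷ 60 = 1.1833 L/s.
Vt = flow × Ti = 1.1833 L/s × 0.35 s × 1000 mL/L = 414.16 mL.
R = (PIP − Pplat)/V̇ = (19.4 − 10.5) / 1.1833 = 8.9/1.1833 = 7.521 cmH2O·s/L.
C = Vt/(Pplat − PEEP) = 414.16 / (10.5 − 4) = 414.16/6.5 = 63.717 mL/cmH2O.
τ = R × C = 7.521 × 0.06372 L/cmH2O = 0.4792 s.
Fraction remaining = e^(−Te/τ) = e^(−0.61/0.4792) = 0.28.
Trapped volume = 414.16 × 0.28 = 115.96 mL.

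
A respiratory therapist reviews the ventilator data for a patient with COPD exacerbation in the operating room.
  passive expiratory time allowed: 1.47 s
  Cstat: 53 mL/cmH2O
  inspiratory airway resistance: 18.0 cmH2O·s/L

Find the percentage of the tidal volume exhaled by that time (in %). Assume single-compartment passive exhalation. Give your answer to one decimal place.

τ = R × C = 18.0 × 53 mL/cmH2O = 18.0 × 0.053 L/cmH2O = 0.954 s.
Passive exhalation: V(t)/V₀ = e^(−t/τ) = e^(−1.47/0.954) = 0.2142.
Fraction exhaled = 1 − 0.2142 = 0.7858 → 78.58%.

78.6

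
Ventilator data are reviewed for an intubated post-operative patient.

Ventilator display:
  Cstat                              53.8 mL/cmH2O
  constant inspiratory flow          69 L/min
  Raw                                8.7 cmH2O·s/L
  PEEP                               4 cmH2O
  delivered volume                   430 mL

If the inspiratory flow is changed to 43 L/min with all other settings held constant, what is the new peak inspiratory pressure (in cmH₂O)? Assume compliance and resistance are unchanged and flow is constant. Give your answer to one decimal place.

Flow: 69 L/min ÷ 60 = 1.15 L/s.
New flow: 43 L/min ÷ 60 = 0.7167 L/s.
PIP = Vt/C + R·V̇ + PEEP (constant-flow equation of motion).
Only the resistive term changes: ΔPIP = R × ΔV̇ = 8.7 × (0.7167 − 1.15) = 8.7 × -0.4333 = -3.77 cmH2O.
Original PIP = 430/53.8 + 8.7×1.15 + 4 = 21.998 cmH2O; new PIP = 21.998 + (-3.77) = 18.228 cmH2O.

18.2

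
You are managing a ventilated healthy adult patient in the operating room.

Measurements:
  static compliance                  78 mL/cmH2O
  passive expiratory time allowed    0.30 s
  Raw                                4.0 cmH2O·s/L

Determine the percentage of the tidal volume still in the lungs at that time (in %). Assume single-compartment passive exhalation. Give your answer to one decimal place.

38.2

τ = R × C = 4.0 × 78 mL/cmH2O = 4.0 × 0.078 L/cmH2O = 0.312 s.
Passive exhalation: V(t)/V₀ = e^(−t/τ) = e^(−0.30/0.312) = 0.3823.
Fraction remaining = 0.3823 → 38.23%.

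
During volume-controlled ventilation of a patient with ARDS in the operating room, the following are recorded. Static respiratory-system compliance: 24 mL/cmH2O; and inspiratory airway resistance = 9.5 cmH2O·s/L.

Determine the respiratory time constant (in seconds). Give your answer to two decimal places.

τ = R × C = 9.5 × 24 mL/cmH2O = 9.5 × 0.024 L/cmH2O = 0.228 s.

0.23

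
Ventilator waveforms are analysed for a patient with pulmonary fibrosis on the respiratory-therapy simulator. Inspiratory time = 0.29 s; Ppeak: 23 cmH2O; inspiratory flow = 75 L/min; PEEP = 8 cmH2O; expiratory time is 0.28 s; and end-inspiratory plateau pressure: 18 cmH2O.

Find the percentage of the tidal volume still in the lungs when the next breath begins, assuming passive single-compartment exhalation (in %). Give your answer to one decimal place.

Flow: 75 L/min ÷ 60 = 1.25 L/s.
Vt = flow × Ti = 1.25 L/s × 0.29 s × 1000 mL/L = 362.5 mL.
R = (PIP − Pplat)/V̇ = (23 − 18) / 1.25 = 5.0/1.25 = 4.0 cmH2O·s/L.
C = Vt/(Pplat − PEEP) = 362.5 / (18 − 8) = 362.5/10.0 = 36.25 mL/cmH2O.
τ = R × C = 4.0 × 0.03625 L/cmH2O = 0.145 s.
Fraction remaining at end-expiration = e^(−Te/τ) = e^(−0.28/0.145) = 0.145 → 14.5%.

14.5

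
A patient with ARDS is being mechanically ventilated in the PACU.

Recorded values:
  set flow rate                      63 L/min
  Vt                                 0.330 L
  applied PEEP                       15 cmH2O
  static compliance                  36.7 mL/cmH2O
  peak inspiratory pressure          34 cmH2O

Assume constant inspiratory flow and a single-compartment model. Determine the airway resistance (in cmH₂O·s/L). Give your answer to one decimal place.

Flow: 63 L/min ÷ 60 = 1.05 L/s.
Equation of motion (constant flow): PIP = Vt/C + R·V̇ + PEEP.
R·V̇ = PIP − Vt/C − PEEP = 34 − 330/36.7 − 15 = 34 − 8.992 − 15 = 10.008 cmH2O.
R = 10.008 / 1.05 = 9.531 cmH2O·s/L.

9.5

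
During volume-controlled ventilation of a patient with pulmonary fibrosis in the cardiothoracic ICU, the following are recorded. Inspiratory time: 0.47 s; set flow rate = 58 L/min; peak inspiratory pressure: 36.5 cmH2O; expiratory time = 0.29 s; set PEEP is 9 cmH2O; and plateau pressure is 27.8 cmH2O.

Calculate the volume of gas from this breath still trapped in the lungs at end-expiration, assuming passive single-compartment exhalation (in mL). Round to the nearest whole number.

120

Flow: 58 L/min ÷ 60 = 0.9667 L/s.
Vt = flow × Ti = 0.9667 L/s × 0.47 s × 1000 mL/L = 454.35 mL.
R = (PIP − Pplat)/V̇ = (36.5 − 27.8) / 0.9667 = 8.7/0.9667 = 9.0 cmH2O·s/L.
C = Vt/(Pplat − PEEP) = 454.35 / (27.8 − 9) = 454.35/18.8 = 24.168 mL/cmH2O.
τ = R × C = 9.0 × 0.02417 L/cmH2O = 0.2175 s.
Fraction remaining = e^(−Te/τ) = e^(−0.29/0.2175) = 0.2636.
Trapped volume = 454.35 × 0.2636 = 119.77 mL.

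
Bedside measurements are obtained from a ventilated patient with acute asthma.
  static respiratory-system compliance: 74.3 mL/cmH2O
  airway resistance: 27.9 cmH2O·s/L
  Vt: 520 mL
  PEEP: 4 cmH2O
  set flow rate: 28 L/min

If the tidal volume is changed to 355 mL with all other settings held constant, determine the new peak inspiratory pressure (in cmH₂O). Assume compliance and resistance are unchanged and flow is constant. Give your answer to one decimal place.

Flow: 28 L/min ÷ 60 = 0.4667 L/s.
PIP = Vt/C + R·V̇ + PEEP (constant-flow equation of motion).
Only the elastic term changes: ΔPIP = ΔVt / C = (355 − 520) / 74.3 = -2.221 cmH2O.
Original PIP = 520/74.3 + 27.9×0.4667 + 4 = 24.02 cmH2O; new PIP = 24.02 + (-2.221) = 21.799 cmH2O.

21.8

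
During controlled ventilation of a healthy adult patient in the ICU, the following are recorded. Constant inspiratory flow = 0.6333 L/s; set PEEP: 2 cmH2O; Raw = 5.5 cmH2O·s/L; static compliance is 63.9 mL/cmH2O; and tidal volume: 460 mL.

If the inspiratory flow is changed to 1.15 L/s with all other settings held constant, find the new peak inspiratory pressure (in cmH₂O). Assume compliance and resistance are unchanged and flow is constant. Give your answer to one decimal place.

15.5

PIP = Vt/C + R·V̇ + PEEP (constant-flow equation of motion).
Only the resistive term changes: ΔPIP = R × ΔV̇ = 5.5 × (1.15 − 0.6333) = 5.5 × 0.5167 = 2.842 cmH2O.
Original PIP = 460/63.9 + 5.5×0.6333 + 2 = 12.682 cmH2O; new PIP = 12.682 + (2.842) = 15.524 cmH2O.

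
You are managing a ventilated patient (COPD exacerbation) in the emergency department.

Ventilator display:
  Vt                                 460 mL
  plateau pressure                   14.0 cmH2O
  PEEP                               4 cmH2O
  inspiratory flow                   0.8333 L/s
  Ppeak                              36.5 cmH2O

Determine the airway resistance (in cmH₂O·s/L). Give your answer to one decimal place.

27.0

Raw = (PIP − Pplat) / flow = (36.5 − 14.0) / 0.8333 = 22.5 / 0.8333 = 27.001 cmH2O·s/L.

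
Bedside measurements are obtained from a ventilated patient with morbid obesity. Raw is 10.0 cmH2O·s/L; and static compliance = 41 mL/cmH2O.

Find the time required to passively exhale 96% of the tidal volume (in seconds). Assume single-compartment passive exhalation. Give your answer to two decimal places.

1.32

τ = R × C = 10.0 × 41 mL/cmH2O = 10.0 × 0.041 L/cmH2O = 0.41 s.
Exhaled fraction f = 1 − e^(−t/τ) → t = −τ·ln(1 − f) = −0.41·ln(0.04) = 1.32 s.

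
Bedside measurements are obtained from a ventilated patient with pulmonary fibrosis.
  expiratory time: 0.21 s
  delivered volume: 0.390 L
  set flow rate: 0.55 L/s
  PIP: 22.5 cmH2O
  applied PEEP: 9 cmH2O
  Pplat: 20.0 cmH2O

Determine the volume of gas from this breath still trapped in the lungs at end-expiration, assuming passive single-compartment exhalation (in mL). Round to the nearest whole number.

106

R = (PIP − Pplat)/V̇ = (22.5 − 20.0) / 0.55 = 2.5/0.55 = 4.545 cmH2O·s/L.
C = Vt/(Pplat − PEEP) = 390.0 / (20.0 − 9) = 390.0/11.0 = 35.455 mL/cmH2O.
τ = R × C = 4.545 × 0.03546 L/cmH2O = 0.1612 s.
Fraction remaining = e^(−Te/τ) = e^(−0.21/0.1612) = 0.2718.
Trapped volume = 390.0 × 0.2718 = 106.0 mL.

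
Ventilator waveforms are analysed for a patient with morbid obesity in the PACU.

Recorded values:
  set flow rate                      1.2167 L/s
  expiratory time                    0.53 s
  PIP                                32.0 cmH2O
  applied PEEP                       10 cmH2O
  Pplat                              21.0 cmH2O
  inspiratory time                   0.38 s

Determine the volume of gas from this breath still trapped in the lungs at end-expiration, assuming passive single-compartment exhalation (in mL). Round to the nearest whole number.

115

Vt = flow × Ti = 1.2167 L/s × 0.38 s × 1000 mL/L = 462.35 mL.
R = (PIP − Pplat)/V̇ = (32.0 − 21.0) / 1.2167 = 11.0/1.2167 = 9.041 cmH2O·s/L.
C = Vt/(Pplat − PEEP) = 462.35 / (21.0 − 10) = 462.35/11.0 = 42.032 mL/cmH2O.
τ = R × C = 9.041 × 0.04203 L/cmH2O = 0.38 s.
Fraction remaining = e^(−Te/τ) = e^(−0.53/0.38) = 0.2479.
Trapped volume = 462.35 × 0.2479 = 114.62 mL.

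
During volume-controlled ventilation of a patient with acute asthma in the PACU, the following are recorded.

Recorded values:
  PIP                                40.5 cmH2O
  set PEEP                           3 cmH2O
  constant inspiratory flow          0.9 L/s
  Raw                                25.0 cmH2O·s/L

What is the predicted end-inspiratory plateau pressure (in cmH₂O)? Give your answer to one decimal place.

Pplat = PIP − Raw × flow = 40.5 − 25.0 × 0.9 = 40.5 − 22.5 = 18.0 cmH2O.

18.0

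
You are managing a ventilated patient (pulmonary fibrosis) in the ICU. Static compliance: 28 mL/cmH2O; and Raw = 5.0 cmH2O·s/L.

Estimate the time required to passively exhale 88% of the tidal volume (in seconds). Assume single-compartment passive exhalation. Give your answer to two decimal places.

τ = R × C = 5.0 × 28 mL/cmH2O = 5.0 × 0.028 L/cmH2O = 0.14 s.
Exhaled fraction f = 1 − e^(−t/τ) → t = −τ·ln(1 − f) = −0.14·ln(0.12) = 0.2968 s.

0.30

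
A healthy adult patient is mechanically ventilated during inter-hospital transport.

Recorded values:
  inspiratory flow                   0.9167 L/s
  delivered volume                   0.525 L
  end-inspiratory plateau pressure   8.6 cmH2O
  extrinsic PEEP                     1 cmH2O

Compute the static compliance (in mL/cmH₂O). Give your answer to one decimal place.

69.1

Cstat = Vt / (Pplat − PEEP) = 525 / (8.6 − 1) = 525 / 7.6 = 69.079 mL/cmH2O.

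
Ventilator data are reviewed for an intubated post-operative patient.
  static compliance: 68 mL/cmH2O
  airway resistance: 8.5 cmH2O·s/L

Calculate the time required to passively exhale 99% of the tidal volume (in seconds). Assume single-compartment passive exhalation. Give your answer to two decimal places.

2.66

τ = R × C = 8.5 × 68 mL/cmH2O = 8.5 × 0.068 L/cmH2O = 0.578 s.
Exhaled fraction f = 1 − e^(−t/τ) → t = −τ·ln(1 − f) = −0.578·ln(0.01) = 2.662 s.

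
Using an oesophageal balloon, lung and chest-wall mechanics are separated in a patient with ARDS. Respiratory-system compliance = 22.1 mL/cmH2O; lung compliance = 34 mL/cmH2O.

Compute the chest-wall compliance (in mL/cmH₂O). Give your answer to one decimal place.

63.1

1/Ccw = 1/Crs − 1/CL.
1/Ccw = 1/22.1 − 1/34 = 0.01584.
Ccw = 63.131 mL/cmH2O.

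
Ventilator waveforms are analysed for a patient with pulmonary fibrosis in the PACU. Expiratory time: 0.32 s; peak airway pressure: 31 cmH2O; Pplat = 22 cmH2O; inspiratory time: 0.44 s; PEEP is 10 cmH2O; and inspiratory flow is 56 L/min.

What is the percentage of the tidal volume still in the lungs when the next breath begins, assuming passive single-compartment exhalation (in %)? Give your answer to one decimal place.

37.9

Flow: 56 L/min ÷ 60 = 0.9333 L/s.
Vt = flow × Ti = 0.9333 L/s × 0.44 s × 1000 mL/L = 410.65 mL.
R = (PIP − Pplat)/V̇ = (31 − 22) / 0.9333 = 9.0/0.9333 = 9.643 cmH2O·s/L.
C = Vt/(Pplat − PEEP) = 410.65 / (22 − 10) = 410.65/12.0 = 34.221 mL/cmH2O.
τ = R × C = 9.643 × 0.03422 L/cmH2O = 0.33 s.
Fraction remaining at end-expiration = e^(−Te/τ) = e^(−0.32/0.33) = 0.3792 → 37.92%.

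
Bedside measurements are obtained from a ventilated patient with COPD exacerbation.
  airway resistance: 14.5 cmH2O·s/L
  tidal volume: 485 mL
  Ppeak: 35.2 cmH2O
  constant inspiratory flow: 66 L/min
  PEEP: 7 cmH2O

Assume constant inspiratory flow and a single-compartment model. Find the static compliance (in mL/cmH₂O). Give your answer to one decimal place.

Flow: 66 L/min ÷ 60 = 1.1 L/s.
Equation of motion (constant flow): PIP = Vt/C + R·V̇ + PEEP.
Vt/C = PIP − R·V̇ − PEEP = 35.2 − 14.5×1.1 − 7 = 35.2 − 15.95 − 7 = 12.25 cmH2O.
C = Vt / 12.25 = 485 / 12.25 = 39.592 mL/cmH2O.

39.6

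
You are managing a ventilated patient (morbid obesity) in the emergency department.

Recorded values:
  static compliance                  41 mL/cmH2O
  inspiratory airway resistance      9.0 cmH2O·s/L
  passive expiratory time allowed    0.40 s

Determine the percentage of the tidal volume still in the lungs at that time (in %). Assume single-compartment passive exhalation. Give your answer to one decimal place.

τ = R × C = 9.0 × 41 mL/cmH2O = 9.0 × 0.041 L/cmH2O = 0.369 s.
Passive exhalation: V(t)/V₀ = e^(−t/τ) = e^(−0.40/0.369) = 0.3382.
Fraction remaining = 0.3382 → 33.82%.

33.8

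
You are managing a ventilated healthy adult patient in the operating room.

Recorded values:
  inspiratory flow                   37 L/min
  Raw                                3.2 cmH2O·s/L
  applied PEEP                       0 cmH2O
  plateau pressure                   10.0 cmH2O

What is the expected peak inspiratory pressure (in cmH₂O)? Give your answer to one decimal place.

Flow: 37 L/min ÷ 60 = 0.6167 L/s.
PIP = Pplat + Raw × flow = 10.0 + 3.2 × 0.6167 = 10.0 + 1.973 = 11.973 cmH2O.

12.0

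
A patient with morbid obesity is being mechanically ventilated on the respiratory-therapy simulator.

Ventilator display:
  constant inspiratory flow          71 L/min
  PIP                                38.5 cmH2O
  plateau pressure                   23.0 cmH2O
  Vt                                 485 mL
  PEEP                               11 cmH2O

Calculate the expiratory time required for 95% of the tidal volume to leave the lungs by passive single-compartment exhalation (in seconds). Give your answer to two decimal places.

1.59

Flow: 71 L/min ÷ 60 = 1.1833 L/s.
R = (PIP − Pplat)/V̇ = (38.5 − 23.0) / 1.1833 = 15.5/1.1833 = 13.099 cmH2O·s/L.
C = Vt/(Pplat − PEEP) = 485.0 / (23.0 − 11) = 485.0/12.0 = 40.417 mL/cmH2O.
τ = R × C = 13.099 × 0.04042 L/cmH2O = 0.5295 s.
t = −τ·ln(1 − 0.95) = −0.5295·ln(0.05) = 1.586 s.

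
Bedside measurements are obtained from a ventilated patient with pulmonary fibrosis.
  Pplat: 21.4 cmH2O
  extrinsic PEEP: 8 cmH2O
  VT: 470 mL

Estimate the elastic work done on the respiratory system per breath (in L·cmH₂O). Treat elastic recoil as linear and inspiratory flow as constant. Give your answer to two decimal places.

Elastic work ≈ ½ × (Pplat − PEEP) × Vt = 0.5 × (21.4 − 8) × 0.470 L = 0.5 × 13.4 × 0.470 = 3.149 L·cmH2O.

3.15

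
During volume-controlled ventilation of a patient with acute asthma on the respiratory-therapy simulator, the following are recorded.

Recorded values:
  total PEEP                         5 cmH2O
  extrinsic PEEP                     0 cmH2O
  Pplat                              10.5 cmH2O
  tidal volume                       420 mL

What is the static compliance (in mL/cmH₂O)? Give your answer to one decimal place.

76.4

End-expiratory occlusion gives total PEEP = 5 cmH2O (intrinsic PEEP = 5 − 0 = 5). Use total PEEP for the elastic gradient.
Cstat = Vt / (Pplat − PEEPtotal) = 420 / (10.5 − 5) = 420 / 5.5 = 76.364 mL/cmH2O.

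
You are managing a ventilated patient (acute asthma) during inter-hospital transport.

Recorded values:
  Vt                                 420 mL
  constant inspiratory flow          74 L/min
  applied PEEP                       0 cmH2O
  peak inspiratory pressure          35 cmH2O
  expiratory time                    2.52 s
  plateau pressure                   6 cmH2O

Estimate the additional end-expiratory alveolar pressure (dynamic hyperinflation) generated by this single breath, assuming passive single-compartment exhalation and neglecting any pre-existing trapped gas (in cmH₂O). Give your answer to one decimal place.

Flow: 74 L/min ÷ 60 = 1.2333 L/s.
R = (PIP − Pplat)/V̇ = (35 − 6) / 1.2333 = 29.0/1.2333 = 23.514 cmH2O·s/L.
C = Vt/(Pplat − PEEP) = 420.0 / (6 − 0) = 420.0/6.0 = 70.0 mL/cmH2O.
τ = R × C = 23.514 × 0.07 L/cmH2O = 1.646 s.
Fraction remaining = e^(−Te/τ) = e^(−2.52/1.646) = 0.2163; trapped volume = 420.0 × 0.2163 = 90.846 mL.
Additional alveolar pressure from trapping ≈ V_trapped / C = 90.846 / 70.0 = 1.298 cmH2O.

1.3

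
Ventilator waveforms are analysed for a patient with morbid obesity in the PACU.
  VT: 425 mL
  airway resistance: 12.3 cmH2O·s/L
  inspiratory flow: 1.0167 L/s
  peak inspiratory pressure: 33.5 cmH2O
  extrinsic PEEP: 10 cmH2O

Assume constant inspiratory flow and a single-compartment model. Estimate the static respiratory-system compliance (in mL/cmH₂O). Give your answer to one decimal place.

38.7

Equation of motion (constant flow): PIP = Vt/C + R·V̇ + PEEP.
Vt/C = PIP − R·V̇ − PEEP = 33.5 − 12.3×1.0167 − 10 = 33.5 − 12.505 − 10 = 10.995 cmH2O.
C = Vt / 10.995 = 425 / 10.995 = 38.654 mL/cmH2O.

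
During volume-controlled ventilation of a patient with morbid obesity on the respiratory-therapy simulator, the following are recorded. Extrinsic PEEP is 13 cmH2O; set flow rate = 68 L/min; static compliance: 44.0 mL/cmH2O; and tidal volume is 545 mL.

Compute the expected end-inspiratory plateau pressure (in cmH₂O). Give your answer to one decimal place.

Pplat = PEEP + Vt / Cstat = 13 + 545 / 44.0 = 13 + 12.386 = 25.386 cmH2O.

25.4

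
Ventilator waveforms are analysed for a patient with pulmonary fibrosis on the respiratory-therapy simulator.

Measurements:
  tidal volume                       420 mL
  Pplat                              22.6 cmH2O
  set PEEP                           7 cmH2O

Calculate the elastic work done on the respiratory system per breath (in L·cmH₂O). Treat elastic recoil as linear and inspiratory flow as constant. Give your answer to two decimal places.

Elastic work ≈ ½ × (Pplat − PEEP) × Vt = 0.5 × (22.6 − 7) × 0.420 L = 0.5 × 15.6 × 0.420 = 3.276 L·cmH2O.

3.28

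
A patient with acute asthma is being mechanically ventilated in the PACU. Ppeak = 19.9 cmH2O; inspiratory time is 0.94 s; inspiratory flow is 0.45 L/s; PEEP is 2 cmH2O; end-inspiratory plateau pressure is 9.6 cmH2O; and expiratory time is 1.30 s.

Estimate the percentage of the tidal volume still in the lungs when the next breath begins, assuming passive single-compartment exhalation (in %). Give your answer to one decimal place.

36.0

Vt = flow × Ti = 0.45 L/s × 0.94 s × 1000 mL/L = 423.0 mL.
R = (PIP − Pplat)/V̇ = (19.9 − 9.6) / 0.45 = 10.3/0.45 = 22.889 cmH2O·s/L.
C = Vt/(Pplat − PEEP) = 423.0 / (9.6 − 2) = 423.0/7.6 = 55.658 mL/cmH2O.
τ = R × C = 22.889 × 0.05566 L/cmH2O = 1.274 s.
Fraction remaining at end-expiration = e^(−Te/τ) = e^(−1.30/1.274) = 0.3604 → 36.04%.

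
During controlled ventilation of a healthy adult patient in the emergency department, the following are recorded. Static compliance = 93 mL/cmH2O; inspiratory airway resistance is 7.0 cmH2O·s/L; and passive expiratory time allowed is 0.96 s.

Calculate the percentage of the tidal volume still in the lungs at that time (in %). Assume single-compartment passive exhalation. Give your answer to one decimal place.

τ = R × C = 7.0 × 93 mL/cmH2O = 7.0 × 0.093 L/cmH2O = 0.651 s.
Passive exhalation: V(t)/V₀ = e^(−t/τ) = e^(−0.96/0.651) = 0.2289.
Fraction remaining = 0.2289 → 22.89%.

22.9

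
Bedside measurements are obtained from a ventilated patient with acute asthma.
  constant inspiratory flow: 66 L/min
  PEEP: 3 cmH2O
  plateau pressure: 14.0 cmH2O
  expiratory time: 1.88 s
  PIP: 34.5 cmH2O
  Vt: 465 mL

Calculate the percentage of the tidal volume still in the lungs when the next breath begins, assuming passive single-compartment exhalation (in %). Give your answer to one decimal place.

Flow: 66 L/min ÷ 60 = 1.1 L/s.
R = (PIP − Pplat)/V̇ = (34.5 − 14.0) / 1.1 = 20.5/1.1 = 18.636 cmH2O·s/L.
C = Vt/(Pplat − PEEP) = 465.0 / (14.0 − 3) = 465.0/11.0 = 42.273 mL/cmH2O.
τ = R × C = 18.636 × 0.04227 L/cmH2O = 0.7877 s.
Fraction remaining at end-expiration = e^(−Te/τ) = e^(−1.88/0.7877) = 0.09193 → 9.193%.

9.2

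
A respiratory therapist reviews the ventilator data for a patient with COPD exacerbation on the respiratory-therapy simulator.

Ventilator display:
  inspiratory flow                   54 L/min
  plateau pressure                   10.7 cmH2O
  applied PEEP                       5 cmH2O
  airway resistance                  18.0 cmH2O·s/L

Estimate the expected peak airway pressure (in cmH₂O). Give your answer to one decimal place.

Flow: 54 L/min ÷ 60 = 0.9 L/s.
PIP = Pplat + Raw × flow = 10.7 + 18.0 × 0.9 = 10.7 + 16.2 = 26.9 cmH2O.

26.9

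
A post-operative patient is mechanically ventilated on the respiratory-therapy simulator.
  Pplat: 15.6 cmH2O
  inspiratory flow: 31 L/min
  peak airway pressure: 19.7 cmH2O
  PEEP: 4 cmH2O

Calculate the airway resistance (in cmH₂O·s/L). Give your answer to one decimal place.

Flow: 31 L/min ÷ 60 = 0.5167 L/s.
Raw = (PIP − Pplat) / flow = (19.7 − 15.6) / 0.5167 = 4.1 / 0.5167 = 7.935 cmH2O·s/L.

7.9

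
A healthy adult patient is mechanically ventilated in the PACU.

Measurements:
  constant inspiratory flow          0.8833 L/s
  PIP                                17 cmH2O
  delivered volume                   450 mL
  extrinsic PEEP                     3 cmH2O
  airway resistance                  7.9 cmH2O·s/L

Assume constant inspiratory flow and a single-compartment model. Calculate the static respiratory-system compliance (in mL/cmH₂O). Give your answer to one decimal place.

64.1

Equation of motion (constant flow): PIP = Vt/C + R·V̇ + PEEP.
Vt/C = PIP − R·V̇ − PEEP = 17 − 7.9×0.8833 − 3 = 17 − 6.978 − 3 = 7.022 cmH2O.
C = Vt / 7.022 = 450 / 7.022 = 64.084 mL/cmH2O.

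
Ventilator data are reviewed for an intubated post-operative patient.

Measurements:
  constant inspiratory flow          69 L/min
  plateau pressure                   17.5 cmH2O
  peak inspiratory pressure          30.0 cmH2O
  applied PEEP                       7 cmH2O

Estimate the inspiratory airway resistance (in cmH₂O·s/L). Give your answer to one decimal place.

Flow: 69 L/min ÷ 60 = 1.15 L/s.
Raw = (PIP − Pplat) / flow = (30.0 − 17.5) / 1.15 = 12.5 / 1.15 = 10.87 cmH2O·s/L.

10.9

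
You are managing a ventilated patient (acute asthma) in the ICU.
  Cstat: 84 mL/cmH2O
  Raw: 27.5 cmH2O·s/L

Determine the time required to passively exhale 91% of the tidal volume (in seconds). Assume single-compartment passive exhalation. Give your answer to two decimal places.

5.56

τ = R × C = 27.5 × 84 mL/cmH2O = 27.5 × 0.084 L/cmH2O = 2.31 s.
Exhaled fraction f = 1 − e^(−t/τ) → t = −τ·ln(1 − f) = −2.31·ln(0.09) = 5.562 s.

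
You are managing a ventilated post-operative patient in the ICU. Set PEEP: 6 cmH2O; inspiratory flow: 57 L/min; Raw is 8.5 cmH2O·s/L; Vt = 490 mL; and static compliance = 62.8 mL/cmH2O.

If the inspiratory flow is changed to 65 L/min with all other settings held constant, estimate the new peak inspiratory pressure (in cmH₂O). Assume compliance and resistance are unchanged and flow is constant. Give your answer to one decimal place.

23.0

Flow: 57 L/min ÷ 60 = 0.95 L/s.
New flow: 65 L/min ÷ 60 = 1.0833 L/s.
PIP = Vt/C + R·V̇ + PEEP (constant-flow equation of motion).
Only the resistive term changes: ΔPIP = R × ΔV̇ = 8.5 × (1.0833 − 0.95) = 8.5 × 0.1333 = 1.133 cmH2O.
Original PIP = 490/62.8 + 8.5×0.95 + 6 = 21.878 cmH2O; new PIP = 21.878 + (1.133) = 23.011 cmH2O.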